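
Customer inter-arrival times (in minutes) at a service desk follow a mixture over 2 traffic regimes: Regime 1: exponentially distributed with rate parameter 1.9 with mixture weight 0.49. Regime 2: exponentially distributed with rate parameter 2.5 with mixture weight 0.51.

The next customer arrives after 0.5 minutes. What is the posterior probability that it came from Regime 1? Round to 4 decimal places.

0.4964

The responsibility of component k is π_k f_k(x) divided by Σ_j π_j f_j(x).
Component likelihoods at x = 0.5 minutes:
  p_1 = 1.9·e^(−1.9·0.5) = 1.9·e^(−0.9500) = 0.734808
  p_2 = 2.5·e^(−2.5·0.5) = 2.5·e^(−1.2500) = 0.716262
Prior × likelihood for each component:
  π_1·p_1 = 0.49 × 0.734808 = 0.360056
  π_2·p_2 = 0.51 × 0.716262 = 0.365294
Evidence: 0.360056 + 0.365294 = 0.72535
So the posterior for Regime 1 is 0.360056 / 0.72535 ≈ 0.4964.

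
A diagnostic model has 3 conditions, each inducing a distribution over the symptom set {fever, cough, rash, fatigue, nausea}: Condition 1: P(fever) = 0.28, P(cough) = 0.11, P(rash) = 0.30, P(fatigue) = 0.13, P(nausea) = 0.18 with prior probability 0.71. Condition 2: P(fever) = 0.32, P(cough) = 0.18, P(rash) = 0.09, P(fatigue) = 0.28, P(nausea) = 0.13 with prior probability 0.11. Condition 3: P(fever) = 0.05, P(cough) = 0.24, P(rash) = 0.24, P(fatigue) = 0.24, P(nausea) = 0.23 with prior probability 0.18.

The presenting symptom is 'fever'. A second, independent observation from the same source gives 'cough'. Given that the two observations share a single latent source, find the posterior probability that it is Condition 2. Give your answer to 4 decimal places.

P(component k | x) = π_k·f_k(x) / marginal(x), where marginal(x) = Σ_j π_j·f_j(x).
Since both observations come from the same component, the likelihood for component k is f_k(x₁)·f_k(x₂).
  f_1 = [P(fever | comp) = 0.28] × [0.11] = 0.0308
  f_2 = [P(fever | comp) = 0.32] × [0.18] = 0.0576
  f_3 = [P(fever | comp) = 0.05] × [0.24] = 0.012
Prior × likelihood for each component:
  π_1·f_1 = 0.71 × 0.0308 = 0.021868
  π_2·f_2 = 0.11 × 0.0576 = 0.006336
  π_3·f_3 = 0.18 × 0.012 = 0.00216
Evidence: 0.021868 + 0.006336 + 0.00216 = 0.030364
So the posterior for Condition 2 is 0.006336 / 0.030364 ≈ 0.2087.

0.2087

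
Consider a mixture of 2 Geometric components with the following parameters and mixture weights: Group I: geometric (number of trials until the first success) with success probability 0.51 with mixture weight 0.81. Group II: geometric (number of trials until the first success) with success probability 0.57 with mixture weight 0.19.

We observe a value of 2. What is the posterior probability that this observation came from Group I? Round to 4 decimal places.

0.8130

P(component k | x) = P(Z=k)·f_k(x) / marginal(x), where marginal(x) = Σ_j P(Z=j)·f_j(x).
Component likelihoods at x = 2:
  p_I = 0.51·(1−0.51)^1 = 0.51·0.49 = 0.2499
  p_II = 0.57·(1−0.57)^1 = 0.57·0.43 = 0.2451
Multiply by the mixture weights:
  P(Z=I)·p_I = 0.81 × 0.2499 = 0.202419
  P(Z=II)·p_II = 0.19 × 0.2451 = 0.046569
Sum: 0.202419 + 0.046569 = 0.248988
P(Group I | 2) ≈ 0.8130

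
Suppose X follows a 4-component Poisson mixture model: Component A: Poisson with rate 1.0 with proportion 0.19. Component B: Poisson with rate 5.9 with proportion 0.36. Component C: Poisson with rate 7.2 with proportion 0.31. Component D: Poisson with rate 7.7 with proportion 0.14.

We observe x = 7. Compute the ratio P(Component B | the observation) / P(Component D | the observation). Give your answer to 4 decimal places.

Posterior odds = (π_i f_i(x)) / (π_j f_j(x)); the normalising sum cancels.
Poisson probabilities:
  p_A = e^(−1.0)·1.0^7/7! = 7.2992e-05
  p_B = e^(−5.9)·5.9^7/7! = 0.135268
  p_C = e^(−7.2)·7.2^7/7! = 0.148586
  p_D = e^(−7.7)·7.7^7/7! = 0.144191
Odds = (0.36/0.14) × (0.135268/0.144191) = 2.57143 × 0.938121 ≈ 2.4123

2.4123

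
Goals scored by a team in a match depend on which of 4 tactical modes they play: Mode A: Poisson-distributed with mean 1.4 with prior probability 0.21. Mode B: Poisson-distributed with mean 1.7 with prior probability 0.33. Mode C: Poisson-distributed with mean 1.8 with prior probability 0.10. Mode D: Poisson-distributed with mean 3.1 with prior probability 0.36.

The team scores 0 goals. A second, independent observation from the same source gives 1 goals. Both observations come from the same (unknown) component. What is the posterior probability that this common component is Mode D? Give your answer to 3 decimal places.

0.052

By Bayes' theorem, P(k | x) = π_k f_k(x) / Σ_j π_j f_j(x).
Since both observations come from the same component, the likelihood for component k is f_k(x₁)·f_k(x₂).
  f_A = [0.246597] × [0.345236] = 0.0851341
  f_B = [0.182684] × [0.310562] = 0.0567346
  f_C = [0.165299] × [0.297538] = 0.0491827
  f_D = [0.0450492] × [0.139653] = 0.00629123
Multiply by the mixture weights:
  π_A·f_A = 0.21 × 0.0851341 = 0.0178782
  π_B·f_B = 0.33 × 0.0567346 = 0.0187224
  π_C·f_C = 0.10 × 0.0491827 = 0.00491827
  π_D·f_D = 0.36 × 0.00629123 = 0.00226484
Marginal: 0.0178782 + 0.0187224 + 0.00491827 + 0.00226484 = 0.0437837
P(Mode D | data) = 0.00226484 / 0.0437837 ≈ 0.052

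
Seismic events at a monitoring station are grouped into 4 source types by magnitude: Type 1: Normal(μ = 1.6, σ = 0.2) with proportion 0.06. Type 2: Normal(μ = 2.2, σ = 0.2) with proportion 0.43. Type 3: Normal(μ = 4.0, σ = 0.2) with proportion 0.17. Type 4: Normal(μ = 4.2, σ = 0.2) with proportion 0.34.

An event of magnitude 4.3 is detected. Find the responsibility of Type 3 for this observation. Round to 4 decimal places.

By Bayes' theorem, P(k | x) = P(Z=k) f_k(x) / Σ_j P(Z=j) f_j(x).
Normal densities:
  L_1 = (1/(0.2·√(2π)))·exp(−(4.3−1.6)²/(2·0.2²)) = 1.994711·exp(-91.12500) = 5.30634e-40
  L_2 = (1/(0.2·√(2π)))·exp(−(4.3−2.2)²/(2·0.2²)) = 1.994711·exp(-55.12500) = 2.28769e-24
  L_3 = (1/(0.2·√(2π)))·exp(−(4.3−4.0)²/(2·0.2²)) = 1.994711·exp(-1.12500) = 0.647588
  L_4 = (1/(0.2·√(2π)))·exp(−(4.3−4.2)²/(2·0.2²)) = 1.994711·exp(-0.12500) = 1.76033
Multiply by the mixture weights:
  P(Z=1)·L_1 = 0.06 × 5.30634e-40 = 3.18381e-41
  P(Z=2)·L_2 = 0.43 × 2.28769e-24 = 9.83706e-25
  P(Z=3)·L_3 = 0.17 × 0.647588 = 0.11009
  P(Z=4)·L_4 = 0.34 × 1.76033 = 0.598511
Normaliser: 3.18381e-41 + 9.83706e-25 + 0.11009 + 0.598511 = 0.708601
P(Type 3 | 4.3) ≈ 0.1554

0.1554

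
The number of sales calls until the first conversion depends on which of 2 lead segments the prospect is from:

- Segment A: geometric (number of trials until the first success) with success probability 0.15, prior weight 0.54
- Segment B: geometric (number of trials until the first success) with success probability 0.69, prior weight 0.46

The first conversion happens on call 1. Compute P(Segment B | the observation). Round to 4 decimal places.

0.7967

By Bayes' theorem, P(k | x) = π_k f_k(x) / Σ_j π_j f_j(x).
Geometric probabilities:
  L_A = 0.15
  L_B = 0.69
Multiply by the mixture weights:
  π_A·L_A = 0.54 × 0.15 = 0.081
  π_B·L_B = 0.46 × 0.69 = 0.3174
Sum: 0.081 + 0.3174 = 0.3984
P(Segment B | 1) = 0.3174 / 0.3984 ≈ 0.7967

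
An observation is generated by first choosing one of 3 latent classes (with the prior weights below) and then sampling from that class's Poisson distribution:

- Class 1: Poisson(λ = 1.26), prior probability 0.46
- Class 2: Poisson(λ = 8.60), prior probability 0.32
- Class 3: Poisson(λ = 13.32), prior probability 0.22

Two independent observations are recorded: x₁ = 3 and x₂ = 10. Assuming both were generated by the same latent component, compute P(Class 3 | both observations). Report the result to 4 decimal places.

0.0159

P(component k | x) = P(Z=k)·f_k(x) / marginal(x), where marginal(x) = Σ_j P(Z=j)·f_j(x).
Since both observations come from the same component, the likelihood for component k is f_k(x₁)·f_k(x₂).
  L_1 = [e^(−1.26)·1.26^3/3! = 0.0945691] × [7.88372e-07] = 7.45557e-08
  L_2 = [e^(−8.60)·8.60^3/3! = 0.0195169] × [0.112277] = 0.00219129
  L_3 = [e^(−13.32)·13.32^3/3! = 0.000646486] × [0.0795201] = 5.14086e-05
Multiply by the mixture weights:
  P(Z=1)·L_1 = 0.46 × 7.45557e-08 = 3.42956e-08
  P(Z=2)·L_2 = 0.32 × 0.00219129 = 0.000701214
  P(Z=3)·L_3 = 0.22 × 5.14086e-05 = 1.13099e-05
Marginal: 3.42956e-08 + 0.000701214 + 1.13099e-05 = 0.000712558
P(Class 3 | data) ≈ 0.0159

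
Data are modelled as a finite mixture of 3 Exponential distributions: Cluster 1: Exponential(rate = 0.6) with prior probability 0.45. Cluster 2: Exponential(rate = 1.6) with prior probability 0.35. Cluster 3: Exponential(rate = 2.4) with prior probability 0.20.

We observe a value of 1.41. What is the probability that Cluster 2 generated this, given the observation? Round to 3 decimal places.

0.307

Apply Bayes' rule: the posterior for each component is proportional to its prior times its likelihood at x.
Evaluate each component's likelihood at the observed value:
  p_1 = 0.257477
  p_2 = 0.16763
  p_3 = 0.0813877
Prior × likelihood for each component:
  π_1·p_1 = 0.45 × 0.257477 = 0.115865
  π_2·p_2 = 0.35 × 0.16763 = 0.0586705
  π_3·p_3 = 0.20 × 0.0813877 = 0.0162775
Normaliser: 0.115865 + 0.0586705 + 0.0162775 = 0.190813
Responsibility of Cluster 2: 0.0586705 / 0.190813 ≈ 0.307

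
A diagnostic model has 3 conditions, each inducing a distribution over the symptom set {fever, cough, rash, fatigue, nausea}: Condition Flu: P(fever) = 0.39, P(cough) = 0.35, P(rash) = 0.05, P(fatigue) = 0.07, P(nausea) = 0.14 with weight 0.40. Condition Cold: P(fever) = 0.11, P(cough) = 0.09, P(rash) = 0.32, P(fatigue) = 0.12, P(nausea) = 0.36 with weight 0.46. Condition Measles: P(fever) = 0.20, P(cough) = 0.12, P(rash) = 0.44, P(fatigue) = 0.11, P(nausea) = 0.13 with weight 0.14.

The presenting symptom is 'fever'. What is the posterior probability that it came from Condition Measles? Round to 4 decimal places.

0.1194

By Bayes' theorem, P(k | x) = π_k f_k(x) / Σ_j π_j f_j(x).
Categorical probabilities:
  p_Flu = P(fever | comp) = 0.39
  p_Cold = P(fever | comp) = 0.11
  p_Measles = P(fever | comp) = 0.20
Prior × likelihood for each component:
  π_Flu·p_Flu = 0.40 × 0.39 = 0.156
  π_Cold·p_Cold = 0.46 × 0.11 = 0.0506
  π_Measles·p_Measles = 0.14 × 0.2 = 0.028
Denominator: 0.156 + 0.0506 + 0.028 = 0.2346
P(Condition Measles | 'fever') = 0.028 / 0.2346 ≈ 0.1194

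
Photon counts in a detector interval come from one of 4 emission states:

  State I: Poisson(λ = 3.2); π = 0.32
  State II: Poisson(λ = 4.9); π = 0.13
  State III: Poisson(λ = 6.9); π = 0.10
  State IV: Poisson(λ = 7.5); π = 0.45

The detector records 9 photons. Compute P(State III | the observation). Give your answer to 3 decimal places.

0.147

Apply Bayes' rule: the posterior for each component is proportional to its prior times its likelihood at x.
Evaluate each component's likelihood at the observed value:
  p_I = e^(−3.2)·3.2^9/9! = 0.00395225
  p_II = e^(−4.9)·4.9^9/9! = 0.0334163
  p_III = e^(−6.9)·6.9^9/9! = 0.0984571
  p_IV = e^(−7.5)·7.5^9/9! = 0.11444
Multiply by the mixture weights:
  P(Z=I)·p_I = 0.32 × 0.00395225 = 0.00126472
  P(Z=II)·p_II = 0.13 × 0.0334163 = 0.00434412
  P(Z=III)·p_III = 0.10 × 0.0984571 = 0.00984571
  P(Z=IV)·p_IV = 0.45 × 0.11444 = 0.0514982
Normaliser: 0.00126472 + 0.00434412 + 0.00984571 + 0.0514982 = 0.0669528
P(State III | the observation) ≈ 0.147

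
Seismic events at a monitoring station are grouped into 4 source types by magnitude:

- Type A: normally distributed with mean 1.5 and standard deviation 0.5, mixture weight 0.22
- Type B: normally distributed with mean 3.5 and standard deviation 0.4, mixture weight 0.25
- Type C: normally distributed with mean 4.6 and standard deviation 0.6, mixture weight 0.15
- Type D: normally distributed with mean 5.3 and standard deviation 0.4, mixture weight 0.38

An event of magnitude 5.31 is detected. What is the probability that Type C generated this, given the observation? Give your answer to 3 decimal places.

By Bayes' theorem, P(k | x) = w_k f_k(x) / Σ_j w_j f_j(x).
Component likelihoods at x = 5.31:
  f_A = (1/(0.5·√(2π)))·exp(−(5.31−1.5)²/(2·0.5²)) = 0.797885·exp(-29.03220) = 1.96524e-13
  f_B = (1/(0.4·√(2π)))·exp(−(5.31−3.5)²/(2·0.4²)) = 0.997356·exp(-10.23781) = 3.56964e-05
  f_C = (1/(0.6·√(2π)))·exp(−(5.31−4.6)²/(2·0.6²)) = 0.664904·exp(-0.70014) = 0.330136
  f_D = (1/(0.4·√(2π)))·exp(−(5.31−5.3)²/(2·0.4²)) = 0.997356·exp(-0.00031) = 0.997044
Prior × likelihood for each component:
  w_A·f_A = 0.22 × 1.96524e-13 = 4.32353e-14
  w_B·f_B = 0.25 × 3.56964e-05 = 8.9241e-06
  w_C·f_C = 0.15 × 0.330136 = 0.0495203
  w_D·f_D = 0.38 × 0.997044 = 0.378877
Marginal: 4.32353e-14 + 8.9241e-06 + 0.0495203 + 0.378877 = 0.428406
Responsibility of Type C: 0.0495203 / 0.428406 ≈ 0.116

0.116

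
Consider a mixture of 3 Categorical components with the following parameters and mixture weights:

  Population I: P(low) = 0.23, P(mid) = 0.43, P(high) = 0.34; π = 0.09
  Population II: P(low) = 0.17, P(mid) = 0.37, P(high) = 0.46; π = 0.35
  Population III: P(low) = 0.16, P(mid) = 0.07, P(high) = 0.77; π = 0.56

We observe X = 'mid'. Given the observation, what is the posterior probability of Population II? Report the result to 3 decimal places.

0.624

P(component k | x) = π_k·f_k(x) / marginal(x), where marginal(x) = Σ_j π_j·f_j(x).
Evaluate each component's likelihood at the observed value:
  L_I = 0.43
  L_II = 0.37
  L_III = 0.07
Multiply by the mixture weights:
  π_I·L_I = 0.09 × 0.43 = 0.0387
  π_II·L_II = 0.35 × 0.37 = 0.1295
  π_III·L_III = 0.56 × 0.07 = 0.0392
Sum: 0.0387 + 0.1295 + 0.0392 = 0.2074
So the posterior for Population II is 0.1295 / 0.2074 ≈ 0.624.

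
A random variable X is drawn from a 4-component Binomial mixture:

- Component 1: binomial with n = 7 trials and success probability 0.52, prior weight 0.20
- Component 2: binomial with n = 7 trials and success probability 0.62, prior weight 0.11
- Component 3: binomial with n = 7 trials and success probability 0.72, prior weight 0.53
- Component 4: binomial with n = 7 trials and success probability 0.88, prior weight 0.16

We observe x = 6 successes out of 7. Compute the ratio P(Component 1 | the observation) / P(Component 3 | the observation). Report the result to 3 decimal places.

0.092

The posterior odds equal the prior odds times the likelihood ratio: (π_i/π_j)·(f_i(x)/f_j(x)).
Evaluate each component's likelihood at the observed value:
  p_1 = C(7,6)·0.52^6·0.48^1 = 7·0.0197706·0.48 = 0.0664292
  p_2 = C(7,6)·0.62^6·0.38^1 = 7·0.0568002·0.38 = 0.151089
  p_3 = C(7,6)·0.72^6·0.28^1 = 7·0.139314·0.28 = 0.273056
  p_4 = C(7,6)·0.88^6·0.12^1 = 7·0.464404·0.12 = 0.390099
Posterior odds = (π_1·p_1) / (π_3·p_3) = (0.20·0.0664292) / (0.53·0.273056) = 0.0132858 / 0.144719 ≈ 0.092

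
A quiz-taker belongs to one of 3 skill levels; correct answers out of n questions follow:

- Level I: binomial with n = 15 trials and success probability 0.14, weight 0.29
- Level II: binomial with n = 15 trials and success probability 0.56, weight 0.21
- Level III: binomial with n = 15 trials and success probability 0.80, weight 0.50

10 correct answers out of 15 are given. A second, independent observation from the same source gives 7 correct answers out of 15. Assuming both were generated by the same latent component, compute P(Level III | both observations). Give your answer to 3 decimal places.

0.035

P(component k | x) = π_k·f_k(x) / marginal(x), where marginal(x) = Σ_j π_j·f_j(x).
Since both observations come from the same component, the likelihood for component k is f_k(x₁)·f_k(x₂).
  L_I = [C(15,10)·0.14^10·0.86^5 = 3003·2.89255e-09·0.470427 = 4.08628e-06] × [0.0020297] = 8.29393e-09
  L_II = [C(15,10)·0.56^10·0.44^5 = 3003·0.00303305·0.0164916 = 0.15021] × [0.15613] = 0.0234523
  L_III = [C(15,10)·0.80^10·0.20^5 = 3003·0.107374·0.00032 = 0.103182] × [0.00345476] = 0.000356471
Unnormalised posteriors:
  π_I·L_I = 0.29 × 8.29393e-09 = 2.40524e-09
  π_II·L_II = 0.21 × 0.0234523 = 0.00492498
  π_III·L_III = 0.50 × 0.000356471 = 0.000178235
Marginal: 2.40524e-09 + 0.00492498 + 0.000178235 = 0.00510322
So the posterior for Level III is 0.000178235 / 0.00510322 ≈ 0.035.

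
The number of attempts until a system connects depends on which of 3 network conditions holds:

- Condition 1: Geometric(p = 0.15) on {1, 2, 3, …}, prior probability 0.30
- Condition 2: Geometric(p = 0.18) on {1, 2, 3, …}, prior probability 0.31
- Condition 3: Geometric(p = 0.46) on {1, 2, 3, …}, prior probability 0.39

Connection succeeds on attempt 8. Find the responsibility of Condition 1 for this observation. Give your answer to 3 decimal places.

Posterior ∝ prior × likelihood, so P(k | x) ∝ π_k f_k(x); normalise over all components.
Evaluate each component's likelihood at the observed value:
  f_1 = 0.15·(1−0.15)^7 = 0.15·0.320577 = 0.0480866
  f_2 = 0.18·(1−0.18)^7 = 0.18·0.249285 = 0.0448714
  f_3 = 0.46·(1−0.46)^7 = 0.46·0.0133893 = 0.00615906
Multiply by the mixture weights:
  π_1·f_1 = 0.30 × 0.0480866 = 0.014426
  π_2·f_2 = 0.31 × 0.0448714 = 0.0139101
  π_3·f_3 = 0.39 × 0.00615906 = 0.00240203
Normaliser: 0.014426 + 0.0139101 + 0.00240203 = 0.0307381
P(Condition 1 | data) = 0.014426 / 0.0307381 ≈ 0.469

0.469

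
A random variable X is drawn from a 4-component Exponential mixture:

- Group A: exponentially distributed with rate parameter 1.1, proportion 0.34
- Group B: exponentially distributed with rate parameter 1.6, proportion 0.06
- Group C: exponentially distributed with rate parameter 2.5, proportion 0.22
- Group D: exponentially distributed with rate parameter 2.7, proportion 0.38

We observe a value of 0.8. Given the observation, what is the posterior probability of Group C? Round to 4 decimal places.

Posterior ∝ prior × likelihood, so P(k | x) ∝ π_k f_k(x); normalise over all components.
Evaluate each component's likelihood at the observed value:
  f_A = 0.456261
  f_B = 0.44486
  f_C = 0.338338
  f_D = 0.311378
Prior × likelihood for each component:
  π_A·f_A = 0.34 × 0.456261 = 0.155129
  π_B·f_B = 0.06 × 0.44486 = 0.0266916
  π_C·f_C = 0.22 × 0.338338 = 0.0744344
  π_D·f_D = 0.38 × 0.311378 = 0.118324
Sum: 0.155129 + 0.0266916 + 0.0744344 + 0.118324 = 0.374578
P(Group C | x) ≈ 0.1987

0.1987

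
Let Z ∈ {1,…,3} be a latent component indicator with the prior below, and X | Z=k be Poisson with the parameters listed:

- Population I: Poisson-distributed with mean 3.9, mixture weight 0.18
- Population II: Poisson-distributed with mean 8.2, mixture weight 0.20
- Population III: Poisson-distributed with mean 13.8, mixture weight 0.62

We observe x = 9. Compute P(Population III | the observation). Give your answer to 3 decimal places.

P(component k | x) = w_k·f_k(x) / marginal(x), where marginal(x) = Σ_j w_j·f_j(x).
Evaluate each component's likelihood at the observed value:
  f_I = 0.0116431
  f_II = 0.126866
  f_III = 0.0508025
Multiply by the mixture weights:
  w_I·f_I = 0.18 × 0.0116431 = 0.00209576
  w_II·f_II = 0.20 × 0.126866 = 0.0253733
  w_III·f_III = 0.62 × 0.0508025 = 0.0314975
Evidence: 0.00209576 + 0.0253733 + 0.0314975 = 0.0589666
So the posterior for Population III is 0.0314975 / 0.0589666 ≈ 0.534.

0.534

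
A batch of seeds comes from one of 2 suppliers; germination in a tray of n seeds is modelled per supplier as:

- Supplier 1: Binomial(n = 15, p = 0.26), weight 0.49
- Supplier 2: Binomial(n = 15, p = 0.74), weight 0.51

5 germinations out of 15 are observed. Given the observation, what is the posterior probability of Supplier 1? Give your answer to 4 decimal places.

0.9945

By Bayes' theorem, P(k | x) = w_k f_k(x) / Σ_j w_j f_j(x).
Component likelihoods at x = 5 germinations out of 15:
  f_1 = 0.175687
  f_2 = 0.000940692
Unnormalised posteriors:
  w_1·f_1 = 0.49 × 0.175687 = 0.0860866
  w_2·f_2 = 0.51 × 0.000940692 = 0.000479753
Normaliser: 0.0860866 + 0.000479753 = 0.0865663
So the posterior for Supplier 1 is 0.0860866 / 0.0865663 ≈ 0.9945.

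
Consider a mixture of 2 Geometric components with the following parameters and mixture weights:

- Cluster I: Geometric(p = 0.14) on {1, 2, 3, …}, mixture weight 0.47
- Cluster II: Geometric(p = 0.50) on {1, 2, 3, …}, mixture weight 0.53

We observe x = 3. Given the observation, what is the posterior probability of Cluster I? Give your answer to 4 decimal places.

By Bayes' theorem, P(k | x) = π_k f_k(x) / Σ_j π_j f_j(x).
Geometric probabilities:
  L_I = 0.14·(1−0.14)^2 = 0.14·0.7396 = 0.103544
  L_II = 0.50·(1−0.50)^2 = 0.50·0.25 = 0.125
Multiply by the mixture weights:
  π_I·L_I = 0.47 × 0.103544 = 0.0486657
  π_II·L_II = 0.53 × 0.125 = 0.06625
Normaliser: 0.0486657 + 0.06625 = 0.114916
P(Cluster I | x) ≈ 0.4235

0.4235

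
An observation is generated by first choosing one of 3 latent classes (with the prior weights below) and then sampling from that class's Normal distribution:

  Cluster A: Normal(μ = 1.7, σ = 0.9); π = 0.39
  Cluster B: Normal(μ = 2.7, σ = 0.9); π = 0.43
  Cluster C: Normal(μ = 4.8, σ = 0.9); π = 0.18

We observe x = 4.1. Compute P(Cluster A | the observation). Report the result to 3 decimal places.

Posterior ∝ prior × likelihood, so P(k | x) ∝ w_k f_k(x); normalise over all components.
Component likelihoods at x = 4.1:
  f_A = (1/(0.9·√(2π)))·exp(−(4.1−1.7)²/(2·0.9²)) = 0.443269·exp(-3.55556) = 0.0126622
  f_B = (1/(0.9·√(2π)))·exp(−(4.1−2.7)²/(2·0.9²)) = 0.443269·exp(-1.20988) = 0.132198
  f_C = (1/(0.9·√(2π)))·exp(−(4.1−4.8)²/(2·0.9²)) = 0.443269·exp(-0.30247) = 0.327572
Prior × likelihood for each component:
  w_A·f_A = 0.39 × 0.0126622 = 0.00493826
  w_B·f_B = 0.43 × 0.132198 = 0.0568451
  w_C·f_C = 0.18 × 0.327572 = 0.058963
Evidence: 0.00493826 + 0.0568451 + 0.058963 = 0.120746
So the posterior for Cluster A is 0.00493826 / 0.120746 ≈ 0.041.

0.041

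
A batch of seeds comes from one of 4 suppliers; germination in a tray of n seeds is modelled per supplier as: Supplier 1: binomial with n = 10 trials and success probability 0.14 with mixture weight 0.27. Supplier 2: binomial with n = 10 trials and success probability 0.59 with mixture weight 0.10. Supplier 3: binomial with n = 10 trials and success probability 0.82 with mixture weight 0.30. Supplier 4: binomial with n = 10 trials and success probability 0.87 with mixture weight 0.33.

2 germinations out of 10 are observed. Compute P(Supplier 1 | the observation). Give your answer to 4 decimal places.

By Bayes' theorem, P(k | x) = π_k f_k(x) / Σ_j π_j f_j(x).
Evaluate each component's likelihood at the observed value:
  f_1 = C(10,2)·0.14^2·0.86^8 = 45·0.0196·0.299218 = 0.26391
  f_2 = C(10,2)·0.59^2·0.41^8 = 45·0.3481·0.000798493 = 0.012508
  f_3 = C(10,2)·0.82^2·0.18^8 = 45·0.6724·1.102e-06 = 3.33442e-05
  f_4 = C(10,2)·0.87^2·0.13^8 = 45·0.7569·8.15731e-08 = 2.77842e-06
Multiply by the mixture weights:
  π_1·f_1 = 0.27 × 0.26391 = 0.0712558
  π_2·f_2 = 0.10 × 0.012508 = 0.0012508
  π_3·f_3 = 0.30 × 3.33442e-05 = 1.00033e-05
  π_4·f_4 = 0.33 × 2.77842e-06 = 9.16878e-07
Normaliser: 0.0712558 + 0.0012508 + 1.00033e-05 + 9.16878e-07 = 0.0725175
P(Supplier 1 | x) ≈ 0.9826

0.9826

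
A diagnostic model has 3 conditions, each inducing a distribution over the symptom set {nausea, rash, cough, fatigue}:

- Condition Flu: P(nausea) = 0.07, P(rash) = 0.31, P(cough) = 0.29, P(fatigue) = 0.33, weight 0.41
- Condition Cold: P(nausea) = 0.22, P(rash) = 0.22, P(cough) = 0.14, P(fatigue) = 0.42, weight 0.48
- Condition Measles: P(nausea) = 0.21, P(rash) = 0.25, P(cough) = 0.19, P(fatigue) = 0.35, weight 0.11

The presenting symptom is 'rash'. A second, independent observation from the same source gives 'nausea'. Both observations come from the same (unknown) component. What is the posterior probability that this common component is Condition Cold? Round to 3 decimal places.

By Bayes' theorem, P(k | x) = w_k f_k(x) / Σ_j w_j f_j(x).
Since both observations come from the same component, the likelihood for component k is f_k(x₁)·f_k(x₂).
  L_Flu = [0.31] × [0.07] = 0.0217
  L_Cold = [0.22] × [0.22] = 0.0484
  L_Measles = [0.25] × [0.21] = 0.0525
Multiply by the mixture weights:
  w_Flu·L_Flu = 0.41 × 0.0217 = 0.008897
  w_Cold·L_Cold = 0.48 × 0.0484 = 0.023232
  w_Measles·L_Measles = 0.11 × 0.0525 = 0.005775
Evidence: 0.008897 + 0.023232 + 0.005775 = 0.037904
P(Condition Cold | data) ≈ 0.613

0.613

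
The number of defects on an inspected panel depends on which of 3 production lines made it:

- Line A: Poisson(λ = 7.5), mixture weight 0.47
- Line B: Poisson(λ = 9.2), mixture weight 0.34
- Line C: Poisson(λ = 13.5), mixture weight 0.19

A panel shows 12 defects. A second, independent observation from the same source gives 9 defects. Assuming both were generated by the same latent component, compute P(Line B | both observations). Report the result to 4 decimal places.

0.5288

By Bayes' theorem, P(k | x) = π_k f_k(x) / Σ_j π_j f_j(x).
Since both observations come from the same component, the likelihood for component k is f_k(x₁)·f_k(x₂).
  p_A = [e^(−7.5)·7.5^12/12! = 0.0365754] × [0.11444] = 0.00418571
  p_B = [e^(−9.2)·9.2^12/12! = 0.0775546] × [0.131467] = 0.0101959
  p_C = [e^(−13.5)·13.5^12/12! = 0.10488] × [0.0562685] = 0.00590144
Unnormalised posteriors:
  π_A·p_A = 0.47 × 0.00418571 = 0.00196728
  π_B·p_B = 0.34 × 0.0101959 = 0.00346661
  π_C·p_C = 0.19 × 0.00590144 = 0.00112127
Sum: 0.00196728 + 0.00346661 + 0.00112127 = 0.00655517
Responsibility of Line B: 0.00346661 / 0.00655517 ≈ 0.5288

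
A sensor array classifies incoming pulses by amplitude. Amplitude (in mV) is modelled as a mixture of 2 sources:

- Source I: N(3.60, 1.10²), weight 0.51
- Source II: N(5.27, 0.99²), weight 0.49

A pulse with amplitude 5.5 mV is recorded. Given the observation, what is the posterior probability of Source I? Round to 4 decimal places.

By Bayes' theorem, P(k | x) = P(Z=k) f_k(x) / Σ_j P(Z=j) f_j(x).
Normal densities:
  L_I = (1/(1.10·√(2π)))·exp(−(5.5−3.60)²/(2·1.10²)) = 0.362675·exp(-1.49174) = 0.0815952
  L_II = (1/(0.99·√(2π)))·exp(−(5.5−5.27)²/(2·0.99²)) = 0.402972·exp(-0.02699) = 0.392242
Unnormalised posteriors:
  P(Z=I)·L_I = 0.51 × 0.0815952 = 0.0416136
  P(Z=II)·L_II = 0.49 × 0.392242 = 0.192199
Sum: 0.0416136 + 0.192199 = 0.233812
Responsibility of Source I: 0.0416136 / 0.233812 ≈ 0.1780

0.1780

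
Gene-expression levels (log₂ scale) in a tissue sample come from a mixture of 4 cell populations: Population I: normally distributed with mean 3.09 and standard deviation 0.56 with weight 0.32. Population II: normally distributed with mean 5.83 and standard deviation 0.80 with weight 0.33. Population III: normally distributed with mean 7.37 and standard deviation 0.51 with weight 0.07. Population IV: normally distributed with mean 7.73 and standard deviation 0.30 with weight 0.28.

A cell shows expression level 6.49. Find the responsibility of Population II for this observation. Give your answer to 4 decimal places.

0.9040

P(component k | x) = w_k·f_k(x) / marginal(x), where marginal(x) = Σ_j w_j·f_j(x).
Normal densities:
  L_I = (1/(0.56·√(2π)))·exp(−(6.49−3.09)²/(2·0.56²)) = 0.712397·exp(-18.43112) = 7.04997e-09
  L_II = (1/(0.80·√(2π)))·exp(−(6.49−5.83)²/(2·0.80²)) = 0.498678·exp(-0.34031) = 0.354833
  L_III = (1/(0.51·√(2π)))·exp(−(6.49−7.37)²/(2·0.51²)) = 0.782240·exp(-1.48866) = 0.176532
  L_IV = (1/(0.30·√(2π)))·exp(−(6.49−7.73)²/(2·0.30²)) = 1.329808·exp(-8.54222) = 0.000259387
Weight by the priors:
  w_I·L_I = 0.32 × 7.04997e-09 = 2.25599e-09
  w_II·L_II = 0.33 × 0.354833 = 0.117095
  w_III·L_III = 0.07 × 0.176532 = 0.0123573
  w_IV·L_IV = 0.28 × 0.000259387 = 7.26285e-05
Marginal: 2.25599e-09 + 0.117095 + 0.0123573 + 7.26285e-05 = 0.129525
P(Population II | 6.49) ≈ 0.9040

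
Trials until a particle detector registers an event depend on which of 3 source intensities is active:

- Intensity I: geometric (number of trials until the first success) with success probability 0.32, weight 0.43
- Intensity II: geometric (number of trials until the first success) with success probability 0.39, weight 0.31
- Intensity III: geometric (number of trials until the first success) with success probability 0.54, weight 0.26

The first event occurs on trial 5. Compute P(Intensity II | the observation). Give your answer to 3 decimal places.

0.319

By Bayes' theorem, P(k | x) = w_k f_k(x) / Σ_j w_j f_j(x).
Evaluate each component's likelihood at the observed value:
  f_I = 0.0684204
  f_II = 0.0539988
  f_III = 0.0241783
Unnormalised posteriors:
  w_I·f_I = 0.43 × 0.0684204 = 0.0294208
  w_II·f_II = 0.31 × 0.0539988 = 0.0167396
  w_III·f_III = 0.26 × 0.0241783 = 0.00628635
Evidence: 0.0294208 + 0.0167396 + 0.00628635 = 0.0524467
Responsibility of Intensity II: 0.0167396 / 0.0524467 ≈ 0.319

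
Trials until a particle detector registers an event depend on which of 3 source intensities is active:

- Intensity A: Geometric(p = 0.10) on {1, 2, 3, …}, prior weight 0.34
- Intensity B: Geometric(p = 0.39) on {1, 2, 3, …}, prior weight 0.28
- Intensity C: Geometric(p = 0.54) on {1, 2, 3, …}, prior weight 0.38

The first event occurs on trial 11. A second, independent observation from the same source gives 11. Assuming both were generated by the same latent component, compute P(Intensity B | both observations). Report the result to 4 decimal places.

0.0052

The responsibility of component k is w_k f_k(x) divided by Σ_j w_j f_j(x).
Since both observations come from the same component, the likelihood for component k is f_k(x₁)·f_k(x₂).
  f_A = [0.0348678] × [0.0348678] = 0.00121577
  f_B = [0.00278204] × [0.00278204] = 7.73973e-06
  f_C = [0.000229072] × [0.000229072] = 5.2474e-08
Multiply by the mixture weights:
  w_A·f_A = 0.34 × 0.00121577 = 0.000413361
  w_B·f_B = 0.28 × 7.73973e-06 = 2.16712e-06
  w_C·f_C = 0.38 × 5.2474e-08 = 1.99401e-08
Normaliser: 0.000413361 + 2.16712e-06 + 1.99401e-08 = 0.000415548
Responsibility of Intensity B: 2.16712e-06 / 0.000415548 ≈ 0.0052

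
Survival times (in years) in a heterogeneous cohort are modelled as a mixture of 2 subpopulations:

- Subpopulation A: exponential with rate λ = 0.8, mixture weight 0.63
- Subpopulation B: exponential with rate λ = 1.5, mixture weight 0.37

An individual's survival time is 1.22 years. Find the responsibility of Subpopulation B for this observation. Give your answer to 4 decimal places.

0.3192

Apply Bayes' rule: the posterior for each component is proportional to its prior times its likelihood at x.
Exponential densities:
  p_A = 0.8·e^(−0.8·1.22) = 0.8·e^(−0.9760) = 0.301452
  p_B = 1.5·e^(−1.5·1.22) = 1.5·e^(−1.8300) = 0.24062
Unnormalised posteriors:
  π_A·p_A = 0.63 × 0.301452 = 0.189915
  π_B·p_B = 0.37 × 0.24062 = 0.0890295
Evidence: 0.189915 + 0.0890295 = 0.278944
P(Subpopulation B | the observation) = 0.0890295 / 0.278944 ≈ 0.3192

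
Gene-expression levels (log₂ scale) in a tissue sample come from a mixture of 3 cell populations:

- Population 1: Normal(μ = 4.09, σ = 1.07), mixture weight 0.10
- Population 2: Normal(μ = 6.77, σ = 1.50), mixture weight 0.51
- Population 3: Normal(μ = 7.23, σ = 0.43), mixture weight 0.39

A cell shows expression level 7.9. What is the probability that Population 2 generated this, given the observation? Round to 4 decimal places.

P(component k | x) = P(Z=k)·f_k(x) / marginal(x), where marginal(x) = Σ_j P(Z=j)·f_j(x).
Evaluate each component's likelihood at the observed value:
  p_1 = (1/(1.07·√(2π)))·exp(−(7.9−4.09)²/(2·1.07²)) = 0.372843·exp(-6.33946) = 0.000658162
  p_2 = (1/(1.50·√(2π)))·exp(−(7.9−6.77)²/(2·1.50²)) = 0.265962·exp(-0.28376) = 0.200256
  p_3 = (1/(0.43·√(2π)))·exp(−(7.9−7.23)²/(2·0.43²)) = 0.927773·exp(-1.21390) = 0.275583
Unnormalised posteriors:
  P(Z=1)·p_1 = 0.10 × 0.000658162 = 6.58162e-05
  P(Z=2)·p_2 = 0.51 × 0.200256 = 0.102131
  P(Z=3)·p_3 = 0.39 × 0.275583 = 0.107477
Marginal: 6.58162e-05 + 0.102131 + 0.107477 = 0.209674
So the posterior for Population 2 is 0.102131 / 0.209674 ≈ 0.4871.

0.4871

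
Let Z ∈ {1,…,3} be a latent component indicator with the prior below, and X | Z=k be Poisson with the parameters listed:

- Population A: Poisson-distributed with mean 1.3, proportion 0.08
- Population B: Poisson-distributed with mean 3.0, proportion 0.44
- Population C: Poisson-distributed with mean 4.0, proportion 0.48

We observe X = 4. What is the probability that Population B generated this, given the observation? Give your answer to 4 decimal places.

The responsibility of component k is P(Z=k) f_k(x) divided by Σ_j P(Z=j) f_j(x).
Evaluate each component's likelihood at the observed value:
  p_A = 0.0324324
  p_B = 0.168031
  p_C = 0.195367
Multiply by the mixture weights:
  P(Z=A)·p_A = 0.08 × 0.0324324 = 0.00259459
  P(Z=B)·p_B = 0.44 × 0.168031 = 0.0739338
  P(Z=C)·p_C = 0.48 × 0.195367 = 0.0937761
Normaliser: 0.00259459 + 0.0739338 + 0.0937761 = 0.170304
Responsibility of Population B: 0.0739338 / 0.170304 ≈ 0.4341

0.4341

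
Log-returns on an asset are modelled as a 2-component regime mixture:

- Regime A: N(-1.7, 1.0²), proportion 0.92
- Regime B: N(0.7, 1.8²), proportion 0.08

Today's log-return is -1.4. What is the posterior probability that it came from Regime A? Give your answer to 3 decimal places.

0.975

Apply Bayes' rule: the posterior for each component is proportional to its prior times its likelihood at x.
Evaluate each component's likelihood at the observed value:
  p_A = (1/(1.0·√(2π)))·exp(−(-1.4−-1.7)²/(2·1.0²)) = 0.398942·exp(-0.04500) = 0.381388
  p_B = (1/(1.8·√(2π)))·exp(−(-1.4−0.7)²/(2·1.8²)) = 0.221635·exp(-0.68056) = 0.112221
Multiply by the mixture weights:
  P(Z=A)·p_A = 0.92 × 0.381388 = 0.350877
  P(Z=B)·p_B = 0.08 × 0.112221 = 0.00897772
Normaliser: 0.350877 + 0.00897772 = 0.359855
P(Regime A | data) ≈ 0.975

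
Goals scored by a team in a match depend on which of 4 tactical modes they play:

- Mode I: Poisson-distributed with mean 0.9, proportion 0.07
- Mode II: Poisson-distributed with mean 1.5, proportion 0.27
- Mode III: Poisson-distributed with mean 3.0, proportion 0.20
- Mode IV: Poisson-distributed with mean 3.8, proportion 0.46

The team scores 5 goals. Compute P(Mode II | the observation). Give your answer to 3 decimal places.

0.041

The responsibility of component k is π_k f_k(x) divided by Σ_j π_j f_j(x).
Evaluate each component's likelihood at the observed value:
  L_I = 0.00200063
  L_II = 0.01412
  L_III = 0.100819
  L_IV = 0.147713
Unnormalised posteriors:
  π_I·L_I = 0.07 × 0.00200063 = 0.000140044
  π_II·L_II = 0.27 × 0.01412 = 0.00381239
  π_III·L_III = 0.20 × 0.100819 = 0.0201638
  π_IV·L_IV = 0.46 × 0.147713 = 0.0679478
Marginal: 0.000140044 + 0.00381239 + 0.0201638 + 0.0679478 = 0.092064
Responsibility of Mode II: 0.00381239 / 0.092064 ≈ 0.041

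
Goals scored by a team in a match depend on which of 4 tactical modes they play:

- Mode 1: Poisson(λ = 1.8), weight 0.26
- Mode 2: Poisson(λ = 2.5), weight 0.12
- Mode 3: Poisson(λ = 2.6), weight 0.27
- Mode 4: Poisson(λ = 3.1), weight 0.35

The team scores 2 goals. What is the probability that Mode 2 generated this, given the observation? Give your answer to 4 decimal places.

Apply Bayes' rule: the posterior for each component is proportional to its prior times its likelihood at x.
Evaluate each component's likelihood at the observed value:
  f_1 = 0.267784
  f_2 = 0.256516
  f_3 = 0.251045
  f_4 = 0.216461
Multiply by the mixture weights:
  w_1·f_1 = 0.26 × 0.267784 = 0.0696239
  w_2·f_2 = 0.12 × 0.256516 = 0.0307819
  w_3·f_3 = 0.27 × 0.251045 = 0.0677821
  w_4·f_4 = 0.35 × 0.216461 = 0.0757615
Normaliser: 0.0696239 + 0.0307819 + 0.0677821 + 0.0757615 = 0.243949
P(Mode 2 | data) ≈ 0.1262

0.1262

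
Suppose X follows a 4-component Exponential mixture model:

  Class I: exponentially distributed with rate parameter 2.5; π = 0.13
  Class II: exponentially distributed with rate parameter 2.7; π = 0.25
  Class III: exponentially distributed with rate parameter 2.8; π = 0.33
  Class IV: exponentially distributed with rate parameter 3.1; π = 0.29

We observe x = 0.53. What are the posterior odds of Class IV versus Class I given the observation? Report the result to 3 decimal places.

2.013

The posterior odds equal the prior odds times the likelihood ratio: (P(Z=i)/P(Z=j))·(f_i(x)/f_j(x)).
Component likelihoods at x = 0.53:
  p_I = 2.5·e^(−2.5·0.53) = 2.5·e^(−1.3250) = 0.664507
  p_II = 2.7·e^(−2.7·0.53) = 2.7·e^(−1.4310) = 0.645488
  p_III = 2.8·e^(−2.8·0.53) = 2.8·e^(−1.4840) = 0.634841
  p_IV = 3.1·e^(−3.1·0.53) = 3.1·e^(−1.6430) = 0.599537
Odds = (0.29/0.13) × (0.599537/0.664507) = 2.23077 × 0.902227 ≈ 2.013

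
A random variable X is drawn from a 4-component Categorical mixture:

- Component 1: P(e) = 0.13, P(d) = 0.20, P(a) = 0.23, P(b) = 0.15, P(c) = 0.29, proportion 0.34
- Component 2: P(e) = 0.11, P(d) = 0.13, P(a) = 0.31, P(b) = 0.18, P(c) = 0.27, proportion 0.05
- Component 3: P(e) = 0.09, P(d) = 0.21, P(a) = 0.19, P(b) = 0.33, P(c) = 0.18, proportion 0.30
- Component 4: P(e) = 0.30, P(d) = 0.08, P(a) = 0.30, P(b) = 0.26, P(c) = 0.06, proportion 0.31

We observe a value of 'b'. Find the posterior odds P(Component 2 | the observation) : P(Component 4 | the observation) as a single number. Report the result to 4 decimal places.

Posterior odds = (π_i f_i(x)) / (π_j f_j(x)); the normalising sum cancels.
Evaluate each component's likelihood at the observed value:
  p_1 = P(b | comp) = 0.15
  p_2 = P(b | comp) = 0.18
  p_3 = P(b | comp) = 0.33
  p_4 = P(b | comp) = 0.26
Odds = (0.05/0.31) × (0.18/0.26) = 0.16129 × 0.692308 ≈ 0.1117

0.1117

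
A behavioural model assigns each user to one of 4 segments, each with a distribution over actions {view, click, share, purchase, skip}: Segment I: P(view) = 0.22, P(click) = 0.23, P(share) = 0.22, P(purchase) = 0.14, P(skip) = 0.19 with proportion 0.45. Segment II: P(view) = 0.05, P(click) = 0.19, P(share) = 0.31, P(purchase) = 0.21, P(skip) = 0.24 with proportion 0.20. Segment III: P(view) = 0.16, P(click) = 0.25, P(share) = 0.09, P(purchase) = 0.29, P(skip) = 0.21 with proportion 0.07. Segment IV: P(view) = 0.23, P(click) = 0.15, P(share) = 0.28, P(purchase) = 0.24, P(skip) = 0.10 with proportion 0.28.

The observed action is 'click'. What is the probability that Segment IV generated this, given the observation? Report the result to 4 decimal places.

0.2090

The responsibility of component k is π_k f_k(x) divided by Σ_j π_j f_j(x).
Categorical probabilities:
  f_I = 0.23
  f_II = 0.19
  f_III = 0.25
  f_IV = 0.15
Weight by the priors:
  π_I·f_I = 0.45 × 0.23 = 0.1035
  π_II·f_II = 0.20 × 0.19 = 0.038
  π_III·f_III = 0.07 × 0.25 = 0.0175
  π_IV·f_IV = 0.28 × 0.15 = 0.042
Evidence: 0.1035 + 0.038 + 0.0175 + 0.042 = 0.201
So the posterior for Segment IV is 0.042 / 0.201 ≈ 0.2090.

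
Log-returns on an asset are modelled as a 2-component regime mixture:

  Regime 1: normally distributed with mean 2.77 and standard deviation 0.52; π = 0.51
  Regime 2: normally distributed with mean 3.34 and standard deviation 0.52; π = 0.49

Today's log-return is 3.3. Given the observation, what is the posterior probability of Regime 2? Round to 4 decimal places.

Apply Bayes' rule: the posterior for each component is proportional to its prior times its likelihood at x.
Normal densities:
  f_1 = 0.456381
  f_2 = 0.76493
Prior × likelihood for each component:
  π_1·f_1 = 0.51 × 0.456381 = 0.232754
  π_2·f_2 = 0.49 × 0.76493 = 0.374816
Normaliser: 0.232754 + 0.374816 = 0.60757
So the posterior for Regime 2 is 0.374816 / 0.60757 ≈ 0.6169.

0.6169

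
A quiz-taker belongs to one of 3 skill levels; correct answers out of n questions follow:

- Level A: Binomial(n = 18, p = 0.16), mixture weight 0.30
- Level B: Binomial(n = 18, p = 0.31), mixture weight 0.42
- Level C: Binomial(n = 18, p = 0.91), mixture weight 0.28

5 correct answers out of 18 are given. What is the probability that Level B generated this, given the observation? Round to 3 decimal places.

By Bayes' theorem, P(k | x) = π_k f_k(x) / Σ_j π_j f_j(x).
Evaluate each component's likelihood at the observed value:
  f_A = 0.0931344
  f_B = 0.197118
  f_C = 1.35906e-10
Multiply by the mixture weights:
  π_A·f_A = 0.30 × 0.0931344 = 0.0279403
  π_B·f_B = 0.42 × 0.197118 = 0.0827895
  π_C·f_C = 0.28 × 1.35906e-10 = 3.80537e-11
Denominator: 0.0279403 + 0.0827895 + 3.80537e-11 = 0.11073
So the posterior for Level B is 0.0827895 / 0.11073 ≈ 0.748.

0.748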